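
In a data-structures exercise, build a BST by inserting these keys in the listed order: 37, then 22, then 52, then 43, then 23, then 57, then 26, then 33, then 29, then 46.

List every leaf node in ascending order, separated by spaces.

Resulting structure (node: left, right):
  37: L=22, R=52
  22: L=–, R=23
  52: L=43, R=57
  43: L=–, R=46
  23: L=–, R=26
  57: L=–, R=–
  26: L=–, R=33
  33: L=29, R=–
  29: L=–, R=–
  46: L=–, R=–

29 46 57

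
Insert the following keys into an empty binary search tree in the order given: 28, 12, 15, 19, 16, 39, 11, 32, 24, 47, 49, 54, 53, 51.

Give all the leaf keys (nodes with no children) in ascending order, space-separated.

Resulting structure (node: left, right):
  28: L=12, R=39
  12: L=11, R=15
  15: L=–, R=19
  19: L=16, R=24
  16: L=–, R=–
  39: L=32, R=47
  11: L=–, R=–
  32: L=–, R=–
  24: L=–, R=–
  47: L=–, R=49
  49: L=–, R=54
  54: L=53, R=–
  53: L=51, R=–
  51: L=–, R=–

11 16 24 32 51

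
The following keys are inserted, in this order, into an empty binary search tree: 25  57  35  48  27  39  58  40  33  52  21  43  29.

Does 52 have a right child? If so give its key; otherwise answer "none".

25: root
57: right child of 25 (depth 1)
35: left child of 57 (depth 2)
48: right child of 35 (depth 3)
27: left child of 35 (depth 3)
39: left child of 48 (depth 4)
58: right child of 57 (depth 2)
40: right child of 39 (depth 5)
33: right child of 27 (depth 4)
52: right child of 48 (depth 4)
21: left child of 25 (depth 1)
43: right child of 40 (depth 6)
29: left child of 33 (depth 5)

none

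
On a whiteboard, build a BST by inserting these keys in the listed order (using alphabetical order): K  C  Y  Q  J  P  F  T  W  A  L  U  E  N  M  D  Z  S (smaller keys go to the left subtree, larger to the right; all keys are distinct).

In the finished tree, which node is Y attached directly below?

K

Resulting structure (node: left, right):
  K: L=C, R=Y
  C: L=A, R=J
  Y: L=Q, R=Z
  Q: L=P, R=T
  J: L=F, R=–
  P: L=L, R=–
  F: L=E, R=–
  T: L=S, R=W
  W: L=U, R=–
  A: L=–, R=–
  L: L=–, R=N
  U: L=–, R=–
  E: L=D, R=–
  N: L=M, R=–
  M: L=–, R=–
  D: L=–, R=–
  Z: L=–, R=–
  S: L=–, R=–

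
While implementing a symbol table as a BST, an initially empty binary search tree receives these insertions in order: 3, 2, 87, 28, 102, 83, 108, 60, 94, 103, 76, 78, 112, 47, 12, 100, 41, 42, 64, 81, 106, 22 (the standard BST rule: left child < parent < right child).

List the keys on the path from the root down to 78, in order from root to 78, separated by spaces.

3 87 28 83 60 76 78

Resulting structure (node: left, right):
  3: L=2, R=87
  2: L=–, R=–
  87: L=28, R=102
  28: L=12, R=83
  102: L=94, R=108
  83: L=60, R=–
  108: L=103, R=112
  60: L=47, R=76
  94: L=–, R=100
  103: L=–, R=106
  76: L=64, R=78
  78: L=–, R=81
  112: L=–, R=–
  47: L=41, R=–
  12: L=–, R=22
  100: L=–, R=–
  41: L=–, R=42
  42: L=–, R=–
  64: L=–, R=–
  81: L=–, R=–
  106: L=–, R=–
  22: L=–, R=–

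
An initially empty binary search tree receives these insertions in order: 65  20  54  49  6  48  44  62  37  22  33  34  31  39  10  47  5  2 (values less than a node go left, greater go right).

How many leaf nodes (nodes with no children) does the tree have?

7

Insert 65: tree is empty, so 65 becomes the root.
Insert 20: 20 < 65 → go left. Place as left child of 65.
Insert 54: 54 < 65 → go left; 54 > 20 → go right. Place as right child of 20.
Insert 49: 49 < 65 → go left; 49 > 20 → go right; 49 < 54 → go left. Place as left child of 54.
Insert 6: 6 < 65 → go left; 6 < 20 → go left. Place as left child of 20.
Insert 48: 48 < 65 → go left; 48 > 20 → go right; 48 < 54 → go left; 48 < 49 → go left. Place as left child of 49.
Insert 44: 44 < 65 → go left; 44 > 20 → go right; 44 < 54 → go left; 44 < 49 → go left; 44 < 48 → go left. Place as left child of 48.
Insert 62: 62 < 65 → go left; 62 > 20 → go right; 62 > 54 → go right. Place as right child of 54.
Insert 37: 37 < 65 → go left; 37 > 20 → go right; 37 < 54 → go left; 37 < 49 → go left; 37 < 48 → go left; 37 < 44 → go left. Place as left child of 44.
Insert 22: 22 < 65 → go left; 22 > 20 → go right; 22 < 54 → go left; 22 < 49 → go left; 22 < 48 → go left; 22 < 44 → go left; 22 < 37 → go left. Place as left child of 37.
Insert 33: 33 < 65 → go left; 33 > 20 → go right; 33 < 54 → go left; 33 < 49 → go left; 33 < 48 → go left; 33 < 44 → go left; 33 < 37 → go left; 33 > 22 → go right. Place as right child of 22.
Insert 34: 34 < 65 → go left; 34 > 20 → go right; 34 < 54 → go left; 34 < 49 → go left; 34 < 48 → go left; 34 < 44 → go left; 34 < 37 → go left; 34 > 22 → go right; 34 > 33 → go right. Place as right child of 33.
Insert 31: 31 < 65 → go left; 31 > 20 → go right; 31 < 54 → go left; 31 < 49 → go left; 31 < 48 → go left; 31 < 44 → go left; 31 < 37 → go left; 31 > 22 → go right; 31 < 33 → go left. Place as left child of 33.
Insert 39: 39 < 65 → go left; 39 > 20 → go right; 39 < 54 → go left; 39 < 49 → go left; 39 < 48 → go left; 39 < 44 → go left; 39 > 37 → go right. Place as right child of 37.
Insert 10: 10 < 65 → go left; 10 < 20 → go left; 10 > 6 → go right. Place as right child of 6.
Insert 47: 47 < 65 → go left; 47 > 20 → go right; 47 < 54 → go left; 47 < 49 → go left; 47 < 48 → go left; 47 > 44 → go right. Place as right child of 44.
Insert 5: 5 < 65 → go left; 5 < 20 → go left; 5 < 6 → go left. Place as left child of 6.
Insert 2: 2 < 65 → go left; 2 < 20 → go left; 2 < 6 → go left; 2 < 5 → go left. Place as left child of 5.

Leaves: 2, 10, 31, 34, 39, 47, 62 — 7 in total.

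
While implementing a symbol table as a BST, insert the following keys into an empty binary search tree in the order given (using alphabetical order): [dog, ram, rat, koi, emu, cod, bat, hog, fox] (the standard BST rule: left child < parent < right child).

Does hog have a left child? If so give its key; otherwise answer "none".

fox

Insert dog: tree is empty, so dog becomes the root.
Insert ram: ram > dog → go right. Place as right child of dog.
Insert rat: rat > dog → go right; rat > ram → go right. Place as right child of ram.
Insert koi: koi > dog → go right; koi < ram → go left. Place as left child of ram.
Insert emu: emu > dog → go right; emu < ram → go left; emu < koi → go left. Place as left child of koi.
Insert cod: cod < dog → go left. Place as left child of dog.
Insert bat: bat < dog → go left; bat < cod → go left. Place as left child of cod.
Insert hog: hog > dog → go right; hog < ram → go left; hog < koi → go left; hog > emu → go right. Place as right child of emu.
Insert fox: fox > dog → go right; fox < ram → go left; fox < koi → go left; fox > emu → go right; fox < hog → go left. Place as left child of hog.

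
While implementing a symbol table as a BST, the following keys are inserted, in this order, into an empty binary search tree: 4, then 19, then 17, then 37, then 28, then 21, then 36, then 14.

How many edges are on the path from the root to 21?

4

Insert 4: tree is empty, so 4 becomes the root.
Insert 19: 19 > 4 → go right. Place as right child of 4.
Insert 17: 17 > 4 → go right; 17 < 19 → go left. Place as left child of 19.
Insert 37: 37 > 4 → go right; 37 > 19 → go right. Place as right child of 19.
Insert 28: 28 > 4 → go right; 28 > 19 → go right; 28 < 37 → go left. Place as left child of 37.
Insert 21: 21 > 4 → go right; 21 > 19 → go right; 21 < 37 → go left; 21 < 28 → go left. Place as left child of 28.
Insert 36: 36 > 4 → go right; 36 > 19 → go right; 36 < 37 → go left; 36 > 28 → go right. Place as right child of 28.
Insert 14: 14 > 4 → go right; 14 < 19 → go left; 14 < 17 → go left. Place as left child of 17.

Path to 21: 4 → 19 → 37 → 28 → 21, which is 4 edges.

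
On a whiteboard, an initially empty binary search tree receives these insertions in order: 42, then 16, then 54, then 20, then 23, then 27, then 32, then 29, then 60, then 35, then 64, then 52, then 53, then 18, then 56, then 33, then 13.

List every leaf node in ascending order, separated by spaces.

13 18 29 33 53 56 64

Insert 42: tree is empty, so 42 becomes the root.
Insert 16: 16 < 42 → go left. Place as left child of 42.
Insert 54: 54 > 42 → go right. Place as right child of 42.
Insert 20: 20 < 42 → go left; 20 > 16 → go right. Place as right child of 16.
Insert 23: 23 < 42 → go left; 23 > 16 → go right; 23 > 20 → go right. Place as right child of 20.
Insert 27: 27 < 42 → go left; 27 > 16 → go right; 27 > 20 → go right; 27 > 23 → go right. Place as right child of 23.
Insert 32: 32 < 42 → go left; 32 > 16 → go right; 32 > 20 → go right; 32 > 23 → go right; 32 > 27 → go right. Place as right child of 27.
Insert 29: 29 < 42 → go left; 29 > 16 → go right; 29 > 20 → go right; 29 > 23 → go right; 29 > 27 → go right; 29 < 32 → go left. Place as left child of 32.
Insert 60: 60 > 42 → go right; 60 > 54 → go right. Place as right child of 54.
Insert 35: 35 < 42 → go left; 35 > 16 → go right; 35 > 20 → go right; 35 > 23 → go right; 35 > 27 → go right; 35 > 32 → go right. Place as right child of 32.
Insert 64: 64 > 42 → go right; 64 > 54 → go right; 64 > 60 → go right. Place as right child of 60.
Insert 52: 52 > 42 → go right; 52 < 54 → go left. Place as left child of 54.
Insert 53: 53 > 42 → go right; 53 < 54 → go left; 53 > 52 → go right. Place as right child of 52.
Insert 18: 18 < 42 → go left; 18 > 16 → go right; 18 < 20 → go left. Place as left child of 20.
Insert 56: 56 > 42 → go right; 56 > 54 → go right; 56 < 60 → go left. Place as left child of 60.
Insert 33: 33 < 42 → go left; 33 > 16 → go right; 33 > 20 → go right; 33 > 23 → go right; 33 > 27 → go right; 33 > 32 → go right; 33 < 35 → go left. Place as left child of 35.
Insert 13: 13 < 42 → go left; 13 < 16 → go left. Place as left child of 16.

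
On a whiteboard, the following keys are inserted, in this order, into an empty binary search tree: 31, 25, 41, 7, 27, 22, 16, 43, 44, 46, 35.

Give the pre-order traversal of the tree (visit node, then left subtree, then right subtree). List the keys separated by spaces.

31 25 7 22 16 27 41 35 43 44 46

Resulting structure (node: left, right):
  31: L=25, R=41
  25: L=7, R=27
  41: L=35, R=43
  7: L=–, R=22
  27: L=–, R=–
  22: L=16, R=–
  16: L=–, R=–
  43: L=–, R=44
  44: L=–, R=46
  46: L=–, R=–
  35: L=–, R=–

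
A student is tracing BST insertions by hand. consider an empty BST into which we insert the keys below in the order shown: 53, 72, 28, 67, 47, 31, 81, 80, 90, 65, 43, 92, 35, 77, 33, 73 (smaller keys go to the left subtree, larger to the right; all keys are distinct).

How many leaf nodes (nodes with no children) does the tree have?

4

Insert 53: tree is empty, so 53 becomes the root.
Insert 72: 72 > 53 → go right. Place as right child of 53.
Insert 28: 28 < 53 → go left. Place as left child of 53.
Insert 67: 67 > 53 → go right; 67 < 72 → go left. Place as left child of 72.
Insert 47: 47 < 53 → go left; 47 > 28 → go right. Place as right child of 28.
Insert 31: 31 < 53 → go left; 31 > 28 → go right; 31 < 47 → go left. Place as left child of 47.
Insert 81: 81 > 53 → go right; 81 > 72 → go right. Place as right child of 72.
Insert 80: 80 > 53 → go right; 80 > 72 → go right; 80 < 81 → go left. Place as left child of 81.
Insert 90: 90 > 53 → go right; 90 > 72 → go right; 90 > 81 → go right. Place as right child of 81.
Insert 65: 65 > 53 → go right; 65 < 72 → go left; 65 < 67 → go left. Place as left child of 67.
Insert 43: 43 < 53 → go left; 43 > 28 → go right; 43 < 47 → go left; 43 > 31 → go right. Place as right child of 31.
Insert 92: 92 > 53 → go right; 92 > 72 → go right; 92 > 81 → go right; 92 > 90 → go right. Place as right child of 90.
Insert 35: 35 < 53 → go left; 35 > 28 → go right; 35 < 47 → go left; 35 > 31 → go right; 35 < 43 → go left. Place as left child of 43.
Insert 77: 77 > 53 → go right; 77 > 72 → go right; 77 < 81 → go left; 77 < 80 → go left. Place as left child of 80.
Insert 33: 33 < 53 → go left; 33 > 28 → go right; 33 < 47 → go left; 33 > 31 → go right; 33 < 43 → go left; 33 < 35 → go left. Place as left child of 35.
Insert 73: 73 > 53 → go right; 73 > 72 → go right; 73 < 81 → go left; 73 < 80 → go left; 73 < 77 → go left. Place as left child of 77.

Leaves: 33, 65, 73, 92 — 4 in total.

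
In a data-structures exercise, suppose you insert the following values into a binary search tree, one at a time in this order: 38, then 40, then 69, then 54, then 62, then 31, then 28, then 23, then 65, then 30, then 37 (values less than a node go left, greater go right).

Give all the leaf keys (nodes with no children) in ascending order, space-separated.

Insert 38: tree is empty, so 38 becomes the root.
Insert 40: 40 > 38 → go right. Place as right child of 38.
Insert 69: 69 > 38 → go right; 69 > 40 → go right. Place as right child of 40.
Insert 54: 54 > 38 → go right; 54 > 40 → go right; 54 < 69 → go left. Place as left child of 69.
Insert 62: 62 > 38 → go right; 62 > 40 → go right; 62 < 69 → go left; 62 > 54 → go right. Place as right child of 54.
Insert 31: 31 < 38 → go left. Place as left child of 38.
Insert 28: 28 < 38 → go left; 28 < 31 → go left. Place as left child of 31.
Insert 23: 23 < 38 → go left; 23 < 31 → go left; 23 < 28 → go left. Place as left child of 28.
Insert 65: 65 > 38 → go right; 65 > 40 → go right; 65 < 69 → go left; 65 > 54 → go right; 65 > 62 → go right. Place as right child of 62.
Insert 30: 30 < 38 → go left; 30 < 31 → go left; 30 > 28 → go right. Place as right child of 28.
Insert 37: 37 < 38 → go left; 37 > 31 → go right. Place as right child of 31.

23 30 37 65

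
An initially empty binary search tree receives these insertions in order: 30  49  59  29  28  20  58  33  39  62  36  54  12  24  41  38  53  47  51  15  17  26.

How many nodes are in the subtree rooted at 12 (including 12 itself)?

3

Insert 30: tree is empty, so 30 becomes the root.
Insert 49: 49 > 30 → go right. Place as right child of 30.
Insert 59: 59 > 30 → go right; 59 > 49 → go right. Place as right child of 49.
Insert 29: 29 < 30 → go left. Place as left child of 30.
Insert 28: 28 < 30 → go left; 28 < 29 → go left. Place as left child of 29.
Insert 20: 20 < 30 → go left; 20 < 29 → go left; 20 < 28 → go left. Place as left child of 28.
Insert 58: 58 > 30 → go right; 58 > 49 → go right; 58 < 59 → go left. Place as left child of 59.
Insert 33: 33 > 30 → go right; 33 < 49 → go left. Place as left child of 49.
Insert 39: 39 > 30 → go right; 39 < 49 → go left; 39 > 33 → go right. Place as right child of 33.
Insert 62: 62 > 30 → go right; 62 > 49 → go right; 62 > 59 → go right. Place as right child of 59.
Insert 36: 36 > 30 → go right; 36 < 49 → go left; 36 > 33 → go right; 36 < 39 → go left. Place as left child of 39.
Insert 54: 54 > 30 → go right; 54 > 49 → go right; 54 < 59 → go left; 54 < 58 → go left. Place as left child of 58.
Insert 12: 12 < 30 → go left; 12 < 29 → go left; 12 < 28 → go left; 12 < 20 → go left. Place as left child of 20.
Insert 24: 24 < 30 → go left; 24 < 29 → go left; 24 < 28 → go left; 24 > 20 → go right. Place as right child of 20.
Insert 41: 41 > 30 → go right; 41 < 49 → go left; 41 > 33 → go right; 41 > 39 → go right. Place as right child of 39.
Insert 38: 38 > 30 → go right; 38 < 49 → go left; 38 > 33 → go right; 38 < 39 → go left; 38 > 36 → go right. Place as right child of 36.
Insert 53: 53 > 30 → go right; 53 > 49 → go right; 53 < 59 → go left; 53 < 58 → go left; 53 < 54 → go left. Place as left child of 54.
Insert 47: 47 > 30 → go right; 47 < 49 → go left; 47 > 33 → go right; 47 > 39 → go right; 47 > 41 → go right. Place as right child of 41.
Insert 51: 51 > 30 → go right; 51 > 49 → go right; 51 < 59 → go left; 51 < 58 → go left; 51 < 54 → go left; 51 < 53 → go left. Place as left child of 53.
Insert 15: 15 < 30 → go left; 15 < 29 → go left; 15 < 28 → go left; 15 < 20 → go left; 15 > 12 → go right. Place as right child of 12.
Insert 17: 17 < 30 → go left; 17 < 29 → go left; 17 < 28 → go left; 17 < 20 → go left; 17 > 12 → go right; 17 > 15 → go right. Place as right child of 15.
Insert 26: 26 < 30 → go left; 26 < 29 → go left; 26 < 28 → go left; 26 > 20 → go right; 26 > 24 → go right. Place as right child of 24.

Subtree rooted at 12 contains: 12, 15, 17 — 3 nodes.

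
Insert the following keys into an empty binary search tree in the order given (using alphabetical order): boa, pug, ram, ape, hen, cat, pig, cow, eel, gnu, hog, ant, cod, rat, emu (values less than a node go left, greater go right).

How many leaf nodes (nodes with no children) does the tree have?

5

Resulting structure (node: left, right):
  boa: L=ape, R=pug
  pug: L=hen, R=ram
  ram: L=–, R=rat
  ape: L=ant, R=–
  hen: L=cat, R=pig
  cat: L=–, R=cow
  pig: L=hog, R=–
  cow: L=cod, R=eel
  eel: L=–, R=gnu
  gnu: L=emu, R=–
  hog: L=–, R=–
  ant: L=–, R=–
  cod: L=–, R=–
  rat: L=–, R=–
  emu: L=–, R=–

Leaves: ant, cod, emu, hog, rat — 5 in total.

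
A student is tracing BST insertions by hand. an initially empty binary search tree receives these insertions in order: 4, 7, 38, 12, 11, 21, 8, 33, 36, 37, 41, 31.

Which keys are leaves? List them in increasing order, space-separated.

Insert 4: tree is empty, so 4 becomes the root.
Insert 7: 7 > 4 → go right. Place as right child of 4.
Insert 38: 38 > 4 → go right; 38 > 7 → go right. Place as right child of 7.
Insert 12: 12 > 4 → go right; 12 > 7 → go right; 12 < 38 → go left. Place as left child of 38.
Insert 11: 11 > 4 → go right; 11 > 7 → go right; 11 < 38 → go left; 11 < 12 → go left. Place as left child of 12.
Insert 21: 21 > 4 → go right; 21 > 7 → go right; 21 < 38 → go left; 21 > 12 → go right. Place as right child of 12.
Insert 8: 8 > 4 → go right; 8 > 7 → go right; 8 < 38 → go left; 8 < 12 → go left; 8 < 11 → go left. Place as left child of 11.
Insert 33: 33 > 4 → go right; 33 > 7 → go right; 33 < 38 → go left; 33 > 12 → go right; 33 > 21 → go right. Place as right child of 21.
Insert 36: 36 > 4 → go right; 36 > 7 → go right; 36 < 38 → go left; 36 > 12 → go right; 36 > 21 → go right; 36 > 33 → go right. Place as right child of 33.
Insert 37: 37 > 4 → go right; 37 > 7 → go right; 37 < 38 → go left; 37 > 12 → go right; 37 > 21 → go right; 37 > 33 → go right; 37 > 36 → go right. Place as right child of 36.
Insert 41: 41 > 4 → go right; 41 > 7 → go right; 41 > 38 → go right. Place as right child of 38.
Insert 31: 31 > 4 → go right; 31 > 7 → go right; 31 < 38 → go left; 31 > 12 → go right; 31 > 21 → go right; 31 < 33 → go left. Place as left child of 33.

8 31 37 41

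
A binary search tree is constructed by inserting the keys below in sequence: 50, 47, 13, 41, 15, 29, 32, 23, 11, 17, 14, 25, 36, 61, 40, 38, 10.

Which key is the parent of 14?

15

50: root
47: left child of 50 (depth 1)
13: left child of 47 (depth 2)
41: right child of 13 (depth 3)
15: left child of 41 (depth 4)
29: right child of 15 (depth 5)
32: right child of 29 (depth 6)
23: left child of 29 (depth 6)
11: left child of 13 (depth 3)
17: left child of 23 (depth 7)
14: left child of 15 (depth 5)
25: right child of 23 (depth 7)
36: right child of 32 (depth 7)
61: right child of 50 (depth 1)
40: right child of 36 (depth 8)
38: left child of 40 (depth 9)
10: left child of 11 (depth 4)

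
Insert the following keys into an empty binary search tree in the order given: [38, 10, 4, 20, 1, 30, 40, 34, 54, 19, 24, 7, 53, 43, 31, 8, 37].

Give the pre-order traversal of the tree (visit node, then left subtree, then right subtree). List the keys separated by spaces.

Resulting structure (node: left, right):
  38: L=10, R=40
  10: L=4, R=20
  4: L=1, R=7
  20: L=19, R=30
  1: L=–, R=–
  30: L=24, R=34
  40: L=–, R=54
  34: L=31, R=37
  54: L=53, R=–
  19: L=–, R=–
  24: L=–, R=–
  7: L=–, R=8
  53: L=43, R=–
  43: L=–, R=–
  31: L=–, R=–
  8: L=–, R=–
  37: L=–, R=–

38 10 4 1 7 8 20 19 30 24 34 31 37 40 54 53 43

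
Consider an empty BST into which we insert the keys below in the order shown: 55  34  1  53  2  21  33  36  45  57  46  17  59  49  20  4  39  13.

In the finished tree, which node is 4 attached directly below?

Insert 55: tree is empty, so 55 becomes the root.
Insert 34: 34 < 55 → go left. Place as left child of 55.
Insert 1: 1 < 55 → go left; 1 < 34 → go left. Place as left child of 34.
Insert 53: 53 < 55 → go left; 53 > 34 → go right. Place as right child of 34.
Insert 2: 2 < 55 → go left; 2 < 34 → go left; 2 > 1 → go right. Place as right child of 1.
Insert 21: 21 < 55 → go left; 21 < 34 → go left; 21 > 1 → go right; 21 > 2 → go right. Place as right child of 2.
Insert 33: 33 < 55 → go left; 33 < 34 → go left; 33 > 1 → go right; 33 > 2 → go right; 33 > 21 → go right. Place as right child of 21.
Insert 36: 36 < 55 → go left; 36 > 34 → go right; 36 < 53 → go left. Place as left child of 53.
Insert 45: 45 < 55 → go left; 45 > 34 → go right; 45 < 53 → go left; 45 > 36 → go right. Place as right child of 36.
Insert 57: 57 > 55 → go right. Place as right child of 55.
Insert 46: 46 < 55 → go left; 46 > 34 → go right; 46 < 53 → go left; 46 > 36 → go right; 46 > 45 → go right. Place as right child of 45.
Insert 17: 17 < 55 → go left; 17 < 34 → go left; 17 > 1 → go right; 17 > 2 → go right; 17 < 21 → go left. Place as left child of 21.
Insert 59: 59 > 55 → go right; 59 > 57 → go right. Place as right child of 57.
Insert 49: 49 < 55 → go left; 49 > 34 → go right; 49 < 53 → go left; 49 > 36 → go right; 49 > 45 → go right; 49 > 46 → go right. Place as right child of 46.
Insert 20: 20 < 55 → go left; 20 < 34 → go left; 20 > 1 → go right; 20 > 2 → go right; 20 < 21 → go left; 20 > 17 → go right. Place as right child of 17.
Insert 4: 4 < 55 → go left; 4 < 34 → go left; 4 > 1 → go right; 4 > 2 → go right; 4 < 21 → go left; 4 < 17 → go left. Place as left child of 17.
Insert 39: 39 < 55 → go left; 39 > 34 → go right; 39 < 53 → go left; 39 > 36 → go right; 39 < 45 → go left. Place as left child of 45.
Insert 13: 13 < 55 → go left; 13 < 34 → go left; 13 > 1 → go right; 13 > 2 → go right; 13 < 21 → go left; 13 < 17 → go left; 13 > 4 → go right. Place as right child of 4.

17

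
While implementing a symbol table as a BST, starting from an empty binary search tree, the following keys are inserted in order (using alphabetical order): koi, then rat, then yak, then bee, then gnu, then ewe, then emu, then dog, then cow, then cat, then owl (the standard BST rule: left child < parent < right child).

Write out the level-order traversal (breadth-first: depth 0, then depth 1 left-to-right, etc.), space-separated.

koi bee rat gnu owl yak ewe emu dog cow cat

koi: root
rat: right child of koi (depth 1)
yak: right child of rat (depth 2)
bee: left child of koi (depth 1)
gnu: right child of bee (depth 2)
ewe: left child of gnu (depth 3)
emu: left child of ewe (depth 4)
dog: left child of emu (depth 5)
cow: left child of dog (depth 6)
cat: left child of cow (depth 7)
owl: left child of rat (depth 2)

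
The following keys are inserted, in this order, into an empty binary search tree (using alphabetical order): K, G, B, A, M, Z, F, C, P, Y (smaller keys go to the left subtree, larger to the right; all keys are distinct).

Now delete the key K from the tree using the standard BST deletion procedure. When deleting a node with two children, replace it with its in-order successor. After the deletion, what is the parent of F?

K: root
G: left child of K (depth 1)
B: left child of G (depth 2)
A: left child of B (depth 3)
M: right child of K (depth 1)
Z: right child of M (depth 2)
F: right child of B (depth 3)
C: left child of F (depth 4)
P: left child of Z (depth 3)
Y: right child of P (depth 4)

Delete K (two children — replace with in-order successor).
After deletion, F's parent is B.

B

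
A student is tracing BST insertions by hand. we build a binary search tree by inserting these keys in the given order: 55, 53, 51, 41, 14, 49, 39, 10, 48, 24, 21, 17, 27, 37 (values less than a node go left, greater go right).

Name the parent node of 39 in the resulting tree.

Resulting structure (node: left, right):
  55: L=53, R=–
  53: L=51, R=–
  51: L=41, R=–
  41: L=14, R=49
  14: L=10, R=39
  49: L=48, R=–
  39: L=24, R=–
  10: L=–, R=–
  48: L=–, R=–
  24: L=21, R=27
  21: L=17, R=–
  17: L=–, R=–
  27: L=–, R=37
  37: L=–, R=–

14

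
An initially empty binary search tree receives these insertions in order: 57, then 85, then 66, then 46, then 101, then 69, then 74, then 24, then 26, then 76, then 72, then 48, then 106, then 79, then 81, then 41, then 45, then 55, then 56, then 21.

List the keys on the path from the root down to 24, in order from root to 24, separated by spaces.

57 46 24

57: root
85: right child of 57 (depth 1)
66: left child of 85 (depth 2)
46: left child of 57 (depth 1)
101: right child of 85 (depth 2)
69: right child of 66 (depth 3)
74: right child of 69 (depth 4)
24: left child of 46 (depth 2)
26: right child of 24 (depth 3)
76: right child of 74 (depth 5)
72: left child of 74 (depth 5)
48: right child of 46 (depth 2)
106: right child of 101 (depth 3)
79: right child of 76 (depth 6)
81: right child of 79 (depth 7)
41: right child of 26 (depth 4)
45: right child of 41 (depth 5)
55: right child of 48 (depth 3)
56: right child of 55 (depth 4)
21: left child of 24 (depth 3)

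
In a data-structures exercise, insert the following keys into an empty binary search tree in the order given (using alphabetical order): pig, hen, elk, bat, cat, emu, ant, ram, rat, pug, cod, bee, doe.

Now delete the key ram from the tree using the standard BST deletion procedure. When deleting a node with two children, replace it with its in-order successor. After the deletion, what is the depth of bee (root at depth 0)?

Resulting structure (node: left, right):
  pig: L=hen, R=ram
  hen: L=elk, R=–
  elk: L=bat, R=emu
  bat: L=ant, R=cat
  cat: L=bee, R=cod
  emu: L=–, R=–
  ant: L=–, R=–
  ram: L=pug, R=rat
  rat: L=–, R=–
  pug: L=–, R=–
  cod: L=–, R=doe
  bee: L=–, R=–
  doe: L=–, R=–

Delete ram (two children — replace with in-order successor).
After deletion, path to bee: pig → hen → elk → bat → cat → bee.

5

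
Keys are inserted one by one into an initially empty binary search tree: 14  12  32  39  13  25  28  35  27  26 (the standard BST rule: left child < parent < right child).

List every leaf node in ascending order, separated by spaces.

13 26 35

Insert 14: tree is empty, so 14 becomes the root.
Insert 12: 12 < 14 → go left. Place as left child of 14.
Insert 32: 32 > 14 → go right. Place as right child of 14.
Insert 39: 39 > 14 → go right; 39 > 32 → go right. Place as right child of 32.
Insert 13: 13 < 14 → go left; 13 > 12 → go right. Place as right child of 12.
Insert 25: 25 > 14 → go right; 25 < 32 → go left. Place as left child of 32.
Insert 28: 28 > 14 → go right; 28 < 32 → go left; 28 > 25 → go right. Place as right child of 25.
Insert 35: 35 > 14 → go right; 35 > 32 → go right; 35 < 39 → go left. Place as left child of 39.
Insert 27: 27 > 14 → go right; 27 < 32 → go left; 27 > 25 → go right; 27 < 28 → go left. Place as left child of 28.
Insert 26: 26 > 14 → go right; 26 < 32 → go left; 26 > 25 → go right; 26 < 28 → go left; 26 < 27 → go left. Place as left child of 27.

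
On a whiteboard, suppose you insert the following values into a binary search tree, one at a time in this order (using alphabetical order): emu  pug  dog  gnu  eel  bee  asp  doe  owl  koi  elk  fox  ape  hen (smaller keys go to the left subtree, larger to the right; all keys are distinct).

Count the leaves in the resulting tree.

5

Insert emu: tree is empty, so emu becomes the root.
Insert pug: pug > emu → go right. Place as right child of emu.
Insert dog: dog < emu → go left. Place as left child of emu.
Insert gnu: gnu > emu → go right; gnu < pug → go left. Place as left child of pug.
Insert eel: eel < emu → go left; eel > dog → go right. Place as right child of dog.
Insert bee: bee < emu → go left; bee < dog → go left. Place as left child of dog.
Insert asp: asp < emu → go left; asp < dog → go left; asp < bee → go left. Place as left child of bee.
Insert doe: doe < emu → go left; doe < dog → go left; doe > bee → go right. Place as right child of bee.
Insert owl: owl > emu → go right; owl < pug → go left; owl > gnu → go right. Place as right child of gnu.
Insert koi: koi > emu → go right; koi < pug → go left; koi > gnu → go right; koi < owl → go left. Place as left child of owl.
Insert elk: elk < emu → go left; elk > dog → go right; elk > eel → go right. Place as right child of eel.
Insert fox: fox > emu → go right; fox < pug → go left; fox < gnu → go left. Place as left child of gnu.
Insert ape: ape < emu → go left; ape < dog → go left; ape < bee → go left; ape < asp → go left. Place as left child of asp.
Insert hen: hen > emu → go right; hen < pug → go left; hen > gnu → go right; hen < owl → go left; hen < koi → go left. Place as left child of koi.

Leaves: ape, doe, elk, fox, hen — 5 in total.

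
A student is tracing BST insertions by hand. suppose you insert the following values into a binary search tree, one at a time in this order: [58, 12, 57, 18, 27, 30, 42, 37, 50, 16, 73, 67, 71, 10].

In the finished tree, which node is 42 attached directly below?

Insert 58: tree is empty, so 58 becomes the root.
Insert 12: 12 < 58 → go left. Place as left child of 58.
Insert 57: 57 < 58 → go left; 57 > 12 → go right. Place as right child of 12.
Insert 18: 18 < 58 → go left; 18 > 12 → go right; 18 < 57 → go left. Place as left child of 57.
Insert 27: 27 < 58 → go left; 27 > 12 → go right; 27 < 57 → go left; 27 > 18 → go right. Place as right child of 18.
Insert 30: 30 < 58 → go left; 30 > 12 → go right; 30 < 57 → go left; 30 > 18 → go right; 30 > 27 → go right. Place as right child of 27.
Insert 42: 42 < 58 → go left; 42 > 12 → go right; 42 < 57 → go left; 42 > 18 → go right; 42 > 27 → go right; 42 > 30 → go right. Place as right child of 30.
Insert 37: 37 < 58 → go left; 37 > 12 → go right; 37 < 57 → go left; 37 > 18 → go right; 37 > 27 → go right; 37 > 30 → go right; 37 < 42 → go left. Place as left child of 42.
Insert 50: 50 < 58 → go left; 50 > 12 → go right; 50 < 57 → go left; 50 > 18 → go right; 50 > 27 → go right; 50 > 30 → go right; 50 > 42 → go right. Place as right child of 42.
Insert 16: 16 < 58 → go left; 16 > 12 → go right; 16 < 57 → go left; 16 < 18 → go left. Place as left child of 18.
Insert 73: 73 > 58 → go right. Place as right child of 58.
Insert 67: 67 > 58 → go right; 67 < 73 → go left. Place as left child of 73.
Insert 71: 71 > 58 → go right; 71 < 73 → go left; 71 > 67 → go right. Place as right child of 67.
Insert 10: 10 < 58 → go left; 10 < 12 → go left. Place as left child of 12.

30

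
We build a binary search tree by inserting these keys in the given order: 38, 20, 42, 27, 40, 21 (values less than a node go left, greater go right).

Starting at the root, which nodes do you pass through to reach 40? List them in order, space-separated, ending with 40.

38 42 40

Insert 38: tree is empty, so 38 becomes the root.
Insert 20: 20 < 38 → go left. Place as left child of 38.
Insert 42: 42 > 38 → go right. Place as right child of 38.
Insert 27: 27 < 38 → go left; 27 > 20 → go right. Place as right child of 20.
Insert 40: 40 > 38 → go right; 40 < 42 → go left. Place as left child of 42.
Insert 21: 21 < 38 → go left; 21 > 20 → go right; 21 < 27 → go left. Place as left child of 27.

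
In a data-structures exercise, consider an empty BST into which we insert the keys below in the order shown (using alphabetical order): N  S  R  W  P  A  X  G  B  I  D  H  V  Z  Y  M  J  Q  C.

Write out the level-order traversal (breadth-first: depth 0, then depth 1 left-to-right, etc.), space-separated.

N A S G R W B I P V X D H M Q Z C J Y

Insert N: tree is empty, so N becomes the root.
Insert S: S > N → go right. Place as right child of N.
Insert R: R > N → go right; R < S → go left. Place as left child of S.
Insert W: W > N → go right; W > S → go right. Place as right child of S.
Insert P: P > N → go right; P < S → go left; P < R → go left. Place as left child of R.
Insert A: A < N → go left. Place as left child of N.
Insert X: X > N → go right; X > S → go right; X > W → go right. Place as right child of W.
Insert G: G < N → go left; G > A → go right. Place as right child of A.
Insert B: B < N → go left; B > A → go right; B < G → go left. Place as left child of G.
Insert I: I < N → go left; I > A → go right; I > G → go right. Place as right child of G.
Insert D: D < N → go left; D > A → go right; D < G → go left; D > B → go right. Place as right child of B.
Insert H: H < N → go left; H > A → go right; H > G → go right; H < I → go left. Place as left child of I.
Insert V: V > N → go right; V > S → go right; V < W → go left. Place as left child of W.
Insert Z: Z > N → go right; Z > S → go right; Z > W → go right; Z > X → go right. Place as right child of X.
Insert Y: Y > N → go right; Y > S → go right; Y > W → go right; Y > X → go right; Y < Z → go left. Place as left child of Z.
Insert M: M < N → go left; M > A → go right; M > G → go right; M > I → go right. Place as right child of I.
Insert J: J < N → go left; J > A → go right; J > G → go right; J > I → go right; J < M → go left. Place as left child of M.
Insert Q: Q > N → go right; Q < S → go left; Q < R → go left; Q > P → go right. Place as right child of P.
Insert C: C < N → go left; C > A → go right; C < G → go left; C > B → go right; C < D → go left. Place as left child of D.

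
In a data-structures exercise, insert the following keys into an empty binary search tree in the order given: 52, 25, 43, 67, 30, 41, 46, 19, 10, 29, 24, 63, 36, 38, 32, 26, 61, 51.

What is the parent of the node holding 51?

46

52: root
25: left child of 52 (depth 1)
43: right child of 25 (depth 2)
67: right child of 52 (depth 1)
30: left child of 43 (depth 3)
41: right child of 30 (depth 4)
46: right child of 43 (depth 3)
19: left child of 25 (depth 2)
10: left child of 19 (depth 3)
29: left child of 30 (depth 4)
24: right child of 19 (depth 3)
63: left child of 67 (depth 2)
36: left child of 41 (depth 5)
38: right child of 36 (depth 6)
32: left child of 36 (depth 6)
26: left child of 29 (depth 5)
61: left child of 63 (depth 3)
51: right child of 46 (depth 4)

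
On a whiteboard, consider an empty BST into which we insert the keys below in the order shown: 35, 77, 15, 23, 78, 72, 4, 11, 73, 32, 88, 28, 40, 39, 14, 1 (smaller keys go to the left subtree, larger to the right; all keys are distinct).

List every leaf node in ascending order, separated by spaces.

1 14 28 39 73 88

Insert 35: tree is empty, so 35 becomes the root.
Insert 77: 77 > 35 → go right. Place as right child of 35.
Insert 15: 15 < 35 → go left. Place as left child of 35.
Insert 23: 23 < 35 → go left; 23 > 15 → go right. Place as right child of 15.
Insert 78: 78 > 35 → go right; 78 > 77 → go right. Place as right child of 77.
Insert 72: 72 > 35 → go right; 72 < 77 → go left. Place as left child of 77.
Insert 4: 4 < 35 → go left; 4 < 15 → go left. Place as left child of 15.
Insert 11: 11 < 35 → go left; 11 < 15 → go left; 11 > 4 → go right. Place as right child of 4.
Insert 73: 73 > 35 → go right; 73 < 77 → go left; 73 > 72 → go right. Place as right child of 72.
Insert 32: 32 < 35 → go left; 32 > 15 → go right; 32 > 23 → go right. Place as right child of 23.
Insert 88: 88 > 35 → go right; 88 > 77 → go right; 88 > 78 → go right. Place as right child of 78.
Insert 28: 28 < 35 → go left; 28 > 15 → go right; 28 > 23 → go right; 28 < 32 → go left. Place as left child of 32.
Insert 40: 40 > 35 → go right; 40 < 77 → go left; 40 < 72 → go left. Place as left child of 72.
Insert 39: 39 > 35 → go right; 39 < 77 → go left; 39 < 72 → go left; 39 < 40 → go left. Place as left child of 40.
Insert 14: 14 < 35 → go left; 14 < 15 → go left; 14 > 4 → go right; 14 > 11 → go right. Place as right child of 11.
Insert 1: 1 < 35 → go left; 1 < 15 → go left; 1 < 4 → go left. Place as left child of 4.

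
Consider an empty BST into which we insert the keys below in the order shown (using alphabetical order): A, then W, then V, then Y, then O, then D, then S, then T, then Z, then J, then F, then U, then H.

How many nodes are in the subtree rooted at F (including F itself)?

A: root
W: right child of A (depth 1)
V: left child of W (depth 2)
Y: right child of W (depth 2)
O: left child of V (depth 3)
D: left child of O (depth 4)
S: right child of O (depth 4)
T: right child of S (depth 5)
Z: right child of Y (depth 3)
J: right child of D (depth 5)
F: left child of J (depth 6)
U: right child of T (depth 6)
H: right child of F (depth 7)

Subtree rooted at F contains: F, H — 2 nodes.

2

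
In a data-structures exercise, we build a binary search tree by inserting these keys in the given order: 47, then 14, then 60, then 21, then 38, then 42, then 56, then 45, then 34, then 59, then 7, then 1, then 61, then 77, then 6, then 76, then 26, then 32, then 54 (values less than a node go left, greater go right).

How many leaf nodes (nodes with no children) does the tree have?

6

47: root
14: left child of 47 (depth 1)
60: right child of 47 (depth 1)
21: right child of 14 (depth 2)
38: right child of 21 (depth 3)
42: right child of 38 (depth 4)
56: left child of 60 (depth 2)
45: right child of 42 (depth 5)
34: left child of 38 (depth 4)
59: right child of 56 (depth 3)
7: left child of 14 (depth 2)
1: left child of 7 (depth 3)
61: right child of 60 (depth 2)
77: right child of 61 (depth 3)
6: right child of 1 (depth 4)
76: left child of 77 (depth 4)
26: left child of 34 (depth 5)
32: right child of 26 (depth 6)
54: left child of 56 (depth 3)

Leaves: 6, 32, 45, 54, 59, 76 — 6 in total.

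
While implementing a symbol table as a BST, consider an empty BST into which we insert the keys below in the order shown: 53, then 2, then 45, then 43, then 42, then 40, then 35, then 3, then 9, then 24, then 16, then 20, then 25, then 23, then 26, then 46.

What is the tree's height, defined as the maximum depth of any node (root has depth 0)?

53: root
2: left child of 53 (depth 1)
45: right child of 2 (depth 2)
43: left child of 45 (depth 3)
42: left child of 43 (depth 4)
40: left child of 42 (depth 5)
35: left child of 40 (depth 6)
3: left child of 35 (depth 7)
9: right child of 3 (depth 8)
24: right child of 9 (depth 9)
16: left child of 24 (depth 10)
20: right child of 16 (depth 11)
25: right child of 24 (depth 10)
23: right child of 20 (depth 12)
26: right child of 25 (depth 11)
46: right child of 45 (depth 3)

The deepest node is 23 at depth 12.

12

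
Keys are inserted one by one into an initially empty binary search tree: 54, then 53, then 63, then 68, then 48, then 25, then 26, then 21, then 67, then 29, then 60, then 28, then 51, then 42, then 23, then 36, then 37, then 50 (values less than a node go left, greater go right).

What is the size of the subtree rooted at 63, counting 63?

54: root
53: left child of 54 (depth 1)
63: right child of 54 (depth 1)
68: right child of 63 (depth 2)
48: left child of 53 (depth 2)
25: left child of 48 (depth 3)
26: right child of 25 (depth 4)
21: left child of 25 (depth 4)
67: left child of 68 (depth 3)
29: right child of 26 (depth 5)
60: left child of 63 (depth 2)
28: left child of 29 (depth 6)
51: right child of 48 (depth 3)
42: right child of 29 (depth 6)
23: right child of 21 (depth 5)
36: left child of 42 (depth 7)
37: right child of 36 (depth 8)
50: left child of 51 (depth 4)

Subtree rooted at 63 contains: 63, 60, 68, 67 — 4 nodes.

4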